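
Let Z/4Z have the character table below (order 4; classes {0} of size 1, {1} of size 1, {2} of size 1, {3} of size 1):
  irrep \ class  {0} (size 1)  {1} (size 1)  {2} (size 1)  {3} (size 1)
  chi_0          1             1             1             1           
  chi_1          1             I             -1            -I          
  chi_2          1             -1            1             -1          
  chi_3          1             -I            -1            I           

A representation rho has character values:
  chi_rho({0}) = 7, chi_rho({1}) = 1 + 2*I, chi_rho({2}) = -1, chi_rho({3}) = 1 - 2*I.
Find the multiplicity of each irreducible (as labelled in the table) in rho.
Multiplicities: chi_0: 2, chi_1: 3, chi_2: 1, chi_3: 1.

Details: Use <chi_rho, chi> = (1/|G|) sum_C |C| * chi_rho(C) * conj(chi(C)) with |G| = 4 for each irreducible chi in the table:
  <chi_rho, chi_0> = (1/4)[1*(7)*conj(1) + 1*(1 + 2*I)*conj(1) + 1*(-1)*conj(1) + 1*(1 - 2*I)*conj(1)]
      = (1/4)[(7) + (1 + 2*I) + (-1) + (1 - 2*I)] = 8/4 = 2
  <chi_rho, chi_1> = (1/4)[1*(7)*conj(1) + 1*(1 + 2*I)*conj(I) + 1*(-1)*conj(-1) + 1*(1 - 2*I)*conj(-I)]
      = (1/4)[(7) + (2 - I) + (1) + (2 + I)] = 12/4 = 3
  <chi_rho, chi_2> = (1/4)[1*(7)*conj(1) + 1*(1 + 2*I)*conj(-1) + 1*(-1)*conj(1) + 1*(1 - 2*I)*conj(-1)]
      = (1/4)[(7) + (-1 - 2*I) + (-1) + (-1 + 2*I)] = 4/4 = 1
  <chi_rho, chi_3> = (1/4)[1*(7)*conj(1) + 1*(1 + 2*I)*conj(-I) + 1*(-1)*conj(-1) + 1*(1 - 2*I)*conj(I)]
      = (1/4)[(7) + (-2 + I) + (1) + (-2 - I)] = 4/4 = 1
(Exp terms are combined using exp(i*s)*conj(exp(i*t)) = exp(i*(s-t)), and sums of them are collapsed using the identity that for every m > 1 the m distinct m-th roots of unity sum to 0, e.g. 1 + exp(2*I*pi/3) + exp(-2*I*pi/3) = 0.)
Dimension check: dim(rho) = sum (mult * dim) = 2*1 + 3*1 + 1*1 + 1*1 = 7 = chi_rho(e) = 7.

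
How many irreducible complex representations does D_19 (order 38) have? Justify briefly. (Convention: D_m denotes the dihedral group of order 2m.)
11

Argument: The number of irreducible complex representations of a finite group equals its number of conjugacy classes. D_19 has 11 conjugacy classes ((n+3)/2 for n odd), so D_19 (order 38) has exactly 11 irreducible complex representations.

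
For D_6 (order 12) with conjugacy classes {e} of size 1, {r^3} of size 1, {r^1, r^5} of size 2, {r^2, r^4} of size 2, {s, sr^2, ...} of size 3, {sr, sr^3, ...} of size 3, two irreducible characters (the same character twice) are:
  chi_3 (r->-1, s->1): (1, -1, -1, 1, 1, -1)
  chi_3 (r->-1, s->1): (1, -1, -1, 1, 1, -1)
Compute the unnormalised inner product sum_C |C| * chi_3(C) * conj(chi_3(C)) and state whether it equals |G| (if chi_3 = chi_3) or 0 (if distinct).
Sum = 12 = |G| = 12; so <chi_3, chi_3> = 1 (norm-1 confirms irreducibility).

Details: Compute term by term over conjugacy classes (|C| * chi_3(C) * conj(chi_3(C))):
  1*(1)*conj(1) + 1*(-1)*conj(-1) + 2*(-1)*conj(-1) + 2*(1)*conj(1) + 3*(1)*conj(1) + 3*(-1)*conj(-1)
  = (1) + (1) + (2) + (2) + (3) + (3)
  = 12.
Dividing by |G| = 12 gives 12/12 = 1, matching the row-orthogonality relation <chi_3, chi_3> = [chi_3 = chi_3].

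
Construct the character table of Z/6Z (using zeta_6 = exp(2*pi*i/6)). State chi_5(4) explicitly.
Character table of Z/6Z (irreps indexed chi_0,...,chi_5 with chi_k(m) = zeta_6^(k*m), zeta_6 = exp(2*pi*i/6)):
  irrep \ class  {0} (size 1)  {1} (size 1)    {2} (size 1)    {3} (size 1)  {4} (size 1)    {5} (size 1)  
  chi_0          1             1               1               1             1               1             
  chi_1          1             exp(I*pi/3)     exp(2*I*pi/3)   -1            exp(-2*I*pi/3)  exp(-I*pi/3)  
  chi_2          1             exp(2*I*pi/3)   exp(-2*I*pi/3)  1             exp(2*I*pi/3)   exp(-2*I*pi/3)
  chi_3          1             -1              1               -1            1               -1            
  chi_4          1             exp(-2*I*pi/3)  exp(2*I*pi/3)   1             exp(-2*I*pi/3)  exp(2*I*pi/3) 
  chi_5          1             exp(-I*pi/3)    exp(-2*I*pi/3)  -1            exp(2*I*pi/3)   exp(I*pi/3)   

Spot check: chi_5(4) = zeta_6^(5*4) = zeta_6^20 = exp(2*I*pi/3).

Solution. Z/6Z is abelian, so all 6 irreducible complex representations are 1-dimensional. They are given by chi_k(m) = zeta_6^(k*m) for k = 0,...,5. Row orthogonality: sum_m chi_k(m) conj(chi_l(m)) = 6 * [k = l].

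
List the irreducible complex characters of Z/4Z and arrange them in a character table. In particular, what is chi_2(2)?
Character table of Z/4Z (irreps indexed chi_0,...,chi_3 with chi_k(m) = zeta_4^(k*m), zeta_4 = exp(2*pi*i/4)):
  irrep \ class  {0} (size 1)  {1} (size 1)  {2} (size 1)  {3} (size 1)
  chi_0          1             1             1             1           
  chi_1          1             I             -1            -I          
  chi_2          1             -1            1             -1          
  chi_3          1             -I            -1            I           

Spot check: chi_2(2) = zeta_4^(2*2) = zeta_4^4 = 1.

Proof sketch: Z/4Z is abelian, so all 4 irreducible complex representations are 1-dimensional. They are given by chi_k(m) = zeta_4^(k*m) for k = 0,...,3. Row orthogonality: sum_m chi_k(m) conj(chi_l(m)) = 4 * [k = l].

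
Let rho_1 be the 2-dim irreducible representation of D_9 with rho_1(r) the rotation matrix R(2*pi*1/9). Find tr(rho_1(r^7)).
chi_{rho_1}(r^7) = 2*cos(2*pi*1*7/9) = 2*cos(4*pi/9)

rho_1(r^7) is rotation by angle 2*pi*1*7/9, whose trace is 2*cos(2*pi*1*7/9) = 2*cos(4*pi/9).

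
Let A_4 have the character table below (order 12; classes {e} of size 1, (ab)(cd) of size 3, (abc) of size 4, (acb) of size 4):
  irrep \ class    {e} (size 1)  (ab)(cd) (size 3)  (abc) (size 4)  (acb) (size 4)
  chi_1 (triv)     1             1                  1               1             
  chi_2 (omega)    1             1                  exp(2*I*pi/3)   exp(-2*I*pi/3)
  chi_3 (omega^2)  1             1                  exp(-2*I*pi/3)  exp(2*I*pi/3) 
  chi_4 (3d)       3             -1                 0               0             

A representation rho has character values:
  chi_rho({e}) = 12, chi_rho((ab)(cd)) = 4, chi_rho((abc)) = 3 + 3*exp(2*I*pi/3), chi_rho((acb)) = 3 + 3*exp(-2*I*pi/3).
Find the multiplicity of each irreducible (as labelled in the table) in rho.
Multiplicities: chi_1: 3, chi_2: 3, chi_3: 0, chi_4: 2.

Derivation: Use <chi_rho, chi> = (1/|G|) sum_C |C| * chi_rho(C) * conj(chi(C)) with |G| = 12 for each irreducible chi in the table:
  <chi_rho, chi_1> = (1/12)[1*(12)*conj(1) + 3*(4)*conj(1) + 4*(3 + 3*exp(2*I*pi/3))*conj(1) + 4*(3 + 3*exp(-2*I*pi/3))*conj(1)]
      = (1/12)[(12) + (12) + (12 + 12*exp(2*I*pi/3)) + (12 + 12*exp(-2*I*pi/3))] = 36/12 = 3
  <chi_rho, chi_2> = (1/12)[1*(12)*conj(1) + 3*(4)*conj(1) + 4*(3 + 3*exp(2*I*pi/3))*conj(exp(2*I*pi/3)) + 4*(3 + 3*exp(-2*I*pi/3))*conj(exp(-2*I*pi/3))]
      = (1/12)[(12) + (12) + (12 + 12*exp(-2*I*pi/3)) + (12 + 12*exp(2*I*pi/3))] = 36/12 = 3
  <chi_rho, chi_3> = (1/12)[1*(12)*conj(1) + 3*(4)*conj(1) + 4*(3 + 3*exp(2*I*pi/3))*conj(exp(-2*I*pi/3)) + 4*(3 + 3*exp(-2*I*pi/3))*conj(exp(2*I*pi/3))]
      = (1/12)[(12) + (12) + (-12) + (-12)] = 0/12 = 0
  <chi_rho, chi_4> = (1/12)[1*(12)*conj(3) + 3*(4)*conj(-1) + 4*(3 + 3*exp(2*I*pi/3))*conj(0) + 4*(3 + 3*exp(-2*I*pi/3))*conj(0)]
      = (1/12)[(36) + (-12) + (0) + (0)] = 24/12 = 2
(Exp terms are combined using exp(i*s)*conj(exp(i*t)) = exp(i*(s-t)), and sums of them are collapsed using the identity that for every m > 1 the m distinct m-th roots of unity sum to 0, e.g. 1 + exp(2*I*pi/3) + exp(-2*I*pi/3) = 0.)
Dimension check: dim(rho) = sum (mult * dim) = 3*1 + 3*1 + 0*1 + 2*3 = 12 = chi_rho(e) = 12.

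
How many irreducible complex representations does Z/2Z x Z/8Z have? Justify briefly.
16

Details: The number of irreducible complex representations of a finite group equals its number of conjugacy classes. Z/2Z x Z/8Z is abelian of order 16, so every element is its own conjugacy class: 16 classes, so Z/2Z x Z/8Z (order 16) has exactly 16 irreducible complex representations.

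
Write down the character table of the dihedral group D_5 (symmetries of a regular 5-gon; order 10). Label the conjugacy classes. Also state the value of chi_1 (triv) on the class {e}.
Conjugacy classes: {e} of size 1, {r^1, r^4} of size 2, {r^2, r^3} of size 2, {s, sr, ..., sr^4} of size 5.
Character table:
  irrep \ class              {e} (size 1)  {r^1, r^4} (size 2)  {r^2, r^3} (size 2)  {s, sr, ..., sr^4} (size 5)
  chi_1 (triv)               1             1                    1                    1                          
  chi_2 (sign: r->1, s->-1)  1             1                    1                    -1                         
  chi_3 (2d, j=1)            2             -1/2 + sqrt(5)/2     -sqrt(5)/2 - 1/2     0                          
  chi_4 (2d, j=2)            2             -sqrt(5)/2 - 1/2     -1/2 + sqrt(5)/2     0                          

Spot check: chi_1 (triv) on {e} = 1.

Reasoning: D_5 has order 2*5 = 10 with 4 conjugacy classes, hence 4 irreducibles. Sum of squared dims 1 + 1 + 4 + 4 = 10 = |G|. Linear characters come from the abelianisation; the 2-dimensional irreps have character r^k -> 2*cos(2*pi*j*k/5), reflections -> 0.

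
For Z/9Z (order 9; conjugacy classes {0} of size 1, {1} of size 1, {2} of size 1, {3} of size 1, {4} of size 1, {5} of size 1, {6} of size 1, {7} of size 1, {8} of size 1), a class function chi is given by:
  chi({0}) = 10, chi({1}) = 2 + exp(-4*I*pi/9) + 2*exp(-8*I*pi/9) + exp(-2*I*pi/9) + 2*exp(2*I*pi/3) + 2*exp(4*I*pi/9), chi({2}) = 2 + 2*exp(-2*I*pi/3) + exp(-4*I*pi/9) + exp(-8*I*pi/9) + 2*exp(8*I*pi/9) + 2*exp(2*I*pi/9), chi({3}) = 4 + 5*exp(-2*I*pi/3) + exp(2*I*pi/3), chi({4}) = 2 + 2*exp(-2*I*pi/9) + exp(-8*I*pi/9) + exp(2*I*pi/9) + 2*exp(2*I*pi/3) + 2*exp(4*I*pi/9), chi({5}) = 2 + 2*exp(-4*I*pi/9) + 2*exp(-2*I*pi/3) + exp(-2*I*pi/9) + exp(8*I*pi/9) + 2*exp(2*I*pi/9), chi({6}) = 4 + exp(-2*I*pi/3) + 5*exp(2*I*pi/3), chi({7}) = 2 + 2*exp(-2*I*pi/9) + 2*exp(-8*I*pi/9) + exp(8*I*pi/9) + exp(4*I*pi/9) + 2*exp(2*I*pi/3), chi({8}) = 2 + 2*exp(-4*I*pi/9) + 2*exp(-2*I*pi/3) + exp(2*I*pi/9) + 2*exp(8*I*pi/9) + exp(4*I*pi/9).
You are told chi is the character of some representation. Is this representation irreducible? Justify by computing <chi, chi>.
Not irreducible (reducible): <chi, chi> = 18 > 1.

Justification: <chi, chi> = (1/|G|) sum_C |C| * |chi(C)|^2 = (1/9)[1*|10|^2 + 1*|2 + exp(-4*I*pi/9) + 2*exp(-8*I*pi/9) + exp(-2*I*pi/9) + 2*exp(2*I*pi/3) + 2*exp(4*I*pi/9)|^2 + 1*|2 + 2*exp(-2*I*pi/3) + exp(-4*I*pi/9) + exp(-8*I*pi/9) + 2*exp(8*I*pi/9) + 2*exp(2*I*pi/9)|^2 + 1*|4 + 5*exp(-2*I*pi/3) + exp(2*I*pi/3)|^2 + 1*|2 + 2*exp(-2*I*pi/9) + exp(-8*I*pi/9) + exp(2*I*pi/9) + 2*exp(2*I*pi/3) + 2*exp(4*I*pi/9)|^2 + 1*|2 + 2*exp(-4*I*pi/9) + 2*exp(-2*I*pi/3) + exp(-2*I*pi/9) + exp(8*I*pi/9) + 2*exp(2*I*pi/9)|^2 + 1*|4 + exp(-2*I*pi/3) + 5*exp(2*I*pi/3)|^2 + 1*|2 + 2*exp(-2*I*pi/9) + 2*exp(-8*I*pi/9) + exp(8*I*pi/9) + exp(4*I*pi/9) + 2*exp(2*I*pi/3)|^2 + 1*|2 + 2*exp(-4*I*pi/9) + 2*exp(-2*I*pi/3) + exp(2*I*pi/9) + 2*exp(8*I*pi/9) + exp(4*I*pi/9)|^2]
  = (1/9)[(100) + (18 + 12*exp(-4*I*pi/9) + 12*exp(-2*I*pi/3) + 7*exp(-2*I*pi/9) + 10*exp(-8*I*pi/9) + 10*exp(8*I*pi/9) + 7*exp(2*I*pi/9) + 12*exp(2*I*pi/3) + 12*exp(4*I*pi/9)) + (18 + 12*exp(-2*I*pi/3) + 7*exp(-4*I*pi/9) + 10*exp(-2*I*pi/9) + 12*exp(-8*I*pi/9) + 12*exp(8*I*pi/9) + 10*exp(2*I*pi/9) + 7*exp(4*I*pi/9) + 12*exp(2*I*pi/3)) + (13) + (18 + 12*exp(-2*I*pi/3) + 10*exp(-4*I*pi/9) + 12*exp(-2*I*pi/9) + 7*exp(-8*I*pi/9) + 7*exp(8*I*pi/9) + 12*exp(2*I*pi/9) + 10*exp(4*I*pi/9) + 12*exp(2*I*pi/3)) + (18 + 12*exp(-2*I*pi/3) + 10*exp(-4*I*pi/9) + 12*exp(-2*I*pi/9) + 7*exp(-8*I*pi/9) + 7*exp(8*I*pi/9) + 12*exp(2*I*pi/9) + 10*exp(4*I*pi/9) + 12*exp(2*I*pi/3)) + (13) + (18 + 12*exp(-2*I*pi/3) + 7*exp(-4*I*pi/9) + 10*exp(-2*I*pi/9) + 12*exp(-8*I*pi/9) + 12*exp(8*I*pi/9) + 10*exp(2*I*pi/9) + 7*exp(4*I*pi/9) + 12*exp(2*I*pi/3)) + (18 + 12*exp(-4*I*pi/9) + 12*exp(-2*I*pi/3) + 7*exp(-2*I*pi/9) + 10*exp(-8*I*pi/9) + 10*exp(8*I*pi/9) + 7*exp(2*I*pi/9) + 12*exp(2*I*pi/3) + 12*exp(4*I*pi/9))] = 162/9 = 18.
(Exp terms are combined using exp(i*s)*conj(exp(i*t)) = exp(i*(s-t)), and sums of them are collapsed using the identity that for every m > 1 the m distinct m-th roots of unity sum to 0, e.g. 1 + exp(2*I*pi/3) + exp(-2*I*pi/3) = 0.)
A character is irreducible iff <chi, chi> = 1, so this representation is reducible.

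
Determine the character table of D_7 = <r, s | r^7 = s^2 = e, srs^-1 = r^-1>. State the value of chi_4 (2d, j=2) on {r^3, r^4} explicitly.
Conjugacy classes: {e} of size 1, {r^1, r^6} of size 2, {r^2, r^5} of size 2, {r^3, r^4} of size 2, {s, sr, ..., sr^6} of size 7.
Character table:
  irrep \ class              {e} (size 1)  {r^1, r^6} (size 2)  {r^2, r^5} (size 2)  {r^3, r^4} (size 2)  {s, sr, ..., sr^6} (size 7)
  chi_1 (triv)               1             1                    1                    1                    1                          
  chi_2 (sign: r->1, s->-1)  1             1                    1                    1                    -1                         
  chi_3 (2d, j=1)            2             2*cos(2*pi/7)        -2*cos(3*pi/7)       -2*cos(pi/7)         0                          
  chi_4 (2d, j=2)            2             -2*cos(3*pi/7)       -2*cos(pi/7)         2*cos(2*pi/7)        0                          
  chi_5 (2d, j=3)            2             -2*cos(pi/7)         2*cos(2*pi/7)        -2*cos(3*pi/7)       0                          

Spot check: chi_4 (2d, j=2) on {r^3, r^4} = 2*cos(2*pi/7).

Proof sketch: D_7 has order 2*7 = 14 with 5 conjugacy classes, hence 5 irreducibles. Sum of squared dims 1 + 1 + 4 + 4 + 4 = 14 = |G|. Linear characters come from the abelianisation; the 2-dimensional irreps have character r^k -> 2*cos(2*pi*j*k/7), reflections -> 0.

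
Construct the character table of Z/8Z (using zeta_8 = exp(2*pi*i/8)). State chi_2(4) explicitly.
Character table of Z/8Z (irreps indexed chi_0,...,chi_7 with chi_k(m) = zeta_8^(k*m), zeta_8 = exp(2*pi*i/8)):
  irrep \ class  {0} (size 1)  {1} (size 1)    {2} (size 1)  {3} (size 1)    {4} (size 1)  {5} (size 1)    {6} (size 1)  {7} (size 1)  
  chi_0          1             1               1             1               1             1               1             1             
  chi_1          1             exp(I*pi/4)     I             exp(3*I*pi/4)   -1            exp(-3*I*pi/4)  -I            exp(-I*pi/4)  
  chi_2          1             I               -1            -I              1             I               -1            -I            
  chi_3          1             exp(3*I*pi/4)   -I            exp(I*pi/4)     -1            exp(-I*pi/4)    I             exp(-3*I*pi/4)
  chi_4          1             -1              1             -1              1             -1              1             -1            
  chi_5          1             exp(-3*I*pi/4)  I             exp(-I*pi/4)    -1            exp(I*pi/4)     -I            exp(3*I*pi/4) 
  chi_6          1             -I              -1            I               1             -I              -1            I             
  chi_7          1             exp(-I*pi/4)    -I            exp(-3*I*pi/4)  -1            exp(3*I*pi/4)   I             exp(I*pi/4)   

Spot check: chi_2(4) = zeta_8^(2*4) = zeta_8^8 = 1.

Justification: Z/8Z is abelian, so all 8 irreducible complex representations are 1-dimensional. They are given by chi_k(m) = zeta_8^(k*m) for k = 0,...,7. Row orthogonality: sum_m chi_k(m) conj(chi_l(m)) = 8 * [k = l].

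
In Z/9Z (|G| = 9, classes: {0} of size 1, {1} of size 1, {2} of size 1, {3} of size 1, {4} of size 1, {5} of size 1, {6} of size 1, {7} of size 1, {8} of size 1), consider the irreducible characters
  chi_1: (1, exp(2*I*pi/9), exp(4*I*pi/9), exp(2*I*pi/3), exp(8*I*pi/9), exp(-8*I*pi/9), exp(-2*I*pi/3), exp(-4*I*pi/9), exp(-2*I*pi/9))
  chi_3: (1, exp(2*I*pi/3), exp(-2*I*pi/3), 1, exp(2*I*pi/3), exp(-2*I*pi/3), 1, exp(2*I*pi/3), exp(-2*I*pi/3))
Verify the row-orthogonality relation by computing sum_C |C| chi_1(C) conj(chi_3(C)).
Sum = 0; so <chi_1, chi_3> = 0 (distinct irreducibles are orthogonal).

Reasoning: Compute term by term over conjugacy classes (|C| * chi_1(C) * conj(chi_3(C))):
  1*(1)*conj(1) + 1*(exp(2*I*pi/9))*conj(exp(2*I*pi/3)) + 1*(exp(4*I*pi/9))*conj(exp(-2*I*pi/3)) + 1*(exp(2*I*pi/3))*conj(1) + 1*(exp(8*I*pi/9))*conj(exp(2*I*pi/3)) + 1*(exp(-8*I*pi/9))*conj(exp(-2*I*pi/3)) + 1*(exp(-2*I*pi/3))*conj(1) + 1*(exp(-4*I*pi/9))*conj(exp(2*I*pi/3)) + 1*(exp(-2*I*pi/9))*conj(exp(-2*I*pi/3))
  = (1) + (exp(-4*I*pi/9)) + (exp(-8*I*pi/9)) + (exp(2*I*pi/3)) + (exp(2*I*pi/9)) + (exp(-2*I*pi/9)) + (exp(-2*I*pi/3)) + (exp(8*I*pi/9)) + (exp(4*I*pi/9))
  = 0.
(Exp terms are combined using exp(i*s)*conj(exp(i*t)) = exp(i*(s-t)), and sums of them are collapsed using the identity that for every m > 1 the m distinct m-th roots of unity sum to 0, e.g. 1 + exp(2*I*pi/3) + exp(-2*I*pi/3) = 0.)
Dividing by |G| = 9 gives 0/9 = 0, matching the row-orthogonality relation <chi_1, chi_3> = [chi_1 = chi_3].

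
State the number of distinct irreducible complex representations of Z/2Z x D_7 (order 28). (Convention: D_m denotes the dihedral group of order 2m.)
10

The number of irreducible complex representations of a finite group equals its number of conjugacy classes. For a direct product, #classes(G x H) = #classes(G) * #classes(H). Z/2Z has 2 classes (abelian), D_7 has 5 classes, so 2 * 5 = 10, so Z/2Z x D_7 (order 28) has exactly 10 irreducible complex representations.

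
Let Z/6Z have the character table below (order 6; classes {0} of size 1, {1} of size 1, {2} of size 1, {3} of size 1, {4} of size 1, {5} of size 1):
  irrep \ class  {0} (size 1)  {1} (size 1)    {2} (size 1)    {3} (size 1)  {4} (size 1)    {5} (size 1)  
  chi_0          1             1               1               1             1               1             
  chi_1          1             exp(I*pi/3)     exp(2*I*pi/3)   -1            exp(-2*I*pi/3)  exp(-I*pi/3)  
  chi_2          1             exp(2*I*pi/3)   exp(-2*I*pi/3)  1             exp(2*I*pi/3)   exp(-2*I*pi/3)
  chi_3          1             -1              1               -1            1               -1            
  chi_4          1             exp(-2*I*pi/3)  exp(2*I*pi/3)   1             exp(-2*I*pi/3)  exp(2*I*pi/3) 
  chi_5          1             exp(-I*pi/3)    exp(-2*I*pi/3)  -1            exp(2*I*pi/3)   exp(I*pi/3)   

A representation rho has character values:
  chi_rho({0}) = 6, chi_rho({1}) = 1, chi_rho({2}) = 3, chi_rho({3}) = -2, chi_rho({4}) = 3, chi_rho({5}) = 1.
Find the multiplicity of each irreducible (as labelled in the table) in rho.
Multiplicities: chi_0: 2, chi_1: 1, chi_2: 0, chi_3: 2, chi_4: 0, chi_5: 1.

Justification: Use <chi_rho, chi> = (1/|G|) sum_C |C| * chi_rho(C) * conj(chi(C)) with |G| = 6 for each irreducible chi in the table:
  <chi_rho, chi_0> = (1/6)[1*(6)*conj(1) + 1*(1)*conj(1) + 1*(3)*conj(1) + 1*(-2)*conj(1) + 1*(3)*conj(1) + 1*(1)*conj(1)]
      = (1/6)[(6) + (1) + (3) + (-2) + (3) + (1)] = 12/6 = 2
  <chi_rho, chi_1> = (1/6)[1*(6)*conj(1) + 1*(1)*conj(exp(I*pi/3)) + 1*(3)*conj(exp(2*I*pi/3)) + 1*(-2)*conj(-1) + 1*(3)*conj(exp(-2*I*pi/3)) + 1*(1)*conj(exp(-I*pi/3))]
      = (1/6)[(6) + (1 + exp(-2*I*pi/3)) + (1 + 4*exp(-2*I*pi/3) + exp(2*I*pi/3)) + (2) + (1 + exp(-2*I*pi/3) + 4*exp(2*I*pi/3)) + (1 + exp(2*I*pi/3))] = 6/6 = 1
  <chi_rho, chi_2> = (1/6)[1*(6)*conj(1) + 1*(1)*conj(exp(2*I*pi/3)) + 1*(3)*conj(exp(-2*I*pi/3)) + 1*(-2)*conj(1) + 1*(3)*conj(exp(2*I*pi/3)) + 1*(1)*conj(exp(-2*I*pi/3))]
      = (1/6)[(6) + (-1 + exp(-I*pi/3)) + (1 + exp(-2*I*pi/3) + 4*exp(2*I*pi/3)) + (-2) + (1 + 4*exp(-2*I*pi/3) + exp(2*I*pi/3)) + (-1 + exp(I*pi/3))] = 0/6 = 0
  <chi_rho, chi_3> = (1/6)[1*(6)*conj(1) + 1*(1)*conj(-1) + 1*(3)*conj(1) + 1*(-2)*conj(-1) + 1*(3)*conj(1) + 1*(1)*conj(-1)]
      = (1/6)[(6) + (-1) + (3) + (2) + (3) + (-1)] = 12/6 = 2
  <chi_rho, chi_4> = (1/6)[1*(6)*conj(1) + 1*(1)*conj(exp(-2*I*pi/3)) + 1*(3)*conj(exp(2*I*pi/3)) + 1*(-2)*conj(1) + 1*(3)*conj(exp(-2*I*pi/3)) + 1*(1)*conj(exp(2*I*pi/3))]
      = (1/6)[(6) + (-1 + exp(I*pi/3)) + (1 + 4*exp(-2*I*pi/3) + exp(2*I*pi/3)) + (-2) + (1 + exp(-2*I*pi/3) + 4*exp(2*I*pi/3)) + (-1 + exp(-I*pi/3))] = 0/6 = 0
  <chi_rho, chi_5> = (1/6)[1*(6)*conj(1) + 1*(1)*conj(exp(-I*pi/3)) + 1*(3)*conj(exp(-2*I*pi/3)) + 1*(-2)*conj(-1) + 1*(3)*conj(exp(2*I*pi/3)) + 1*(1)*conj(exp(I*pi/3))]
      = (1/6)[(6) + (1 + exp(2*I*pi/3)) + (1 + exp(-2*I*pi/3) + 4*exp(2*I*pi/3)) + (2) + (1 + 4*exp(-2*I*pi/3) + exp(2*I*pi/3)) + (1 + exp(-2*I*pi/3))] = 6/6 = 1
(Exp terms are combined using exp(i*s)*conj(exp(i*t)) = exp(i*(s-t)), and sums of them are collapsed using the identity that for every m > 1 the m distinct m-th roots of unity sum to 0, e.g. 1 + exp(2*I*pi/3) + exp(-2*I*pi/3) = 0.)
Dimension check: dim(rho) = sum (mult * dim) = 2*1 + 1*1 + 0*1 + 2*1 + 0*1 + 1*1 = 6 = chi_rho(e) = 6.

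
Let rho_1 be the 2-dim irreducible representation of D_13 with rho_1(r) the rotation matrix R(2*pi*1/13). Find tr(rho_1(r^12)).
chi_{rho_1}(r^12) = 2*cos(2*pi*1*12/13) = 2*cos(2*pi/13)

Why: rho_1(r^12) is rotation by angle 2*pi*1*12/13, whose trace is 2*cos(2*pi*1*12/13) = 2*cos(2*pi/13).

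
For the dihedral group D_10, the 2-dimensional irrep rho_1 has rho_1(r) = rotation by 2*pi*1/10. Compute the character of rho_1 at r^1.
chi_{rho_1}(r^1) = 2*cos(2*pi*1*1/10) = 1/2 + sqrt(5)/2

Justification: rho_1(r^1) is rotation by angle 2*pi*1*1/10, whose trace is 2*cos(2*pi*1*1/10) = 1/2 + sqrt(5)/2.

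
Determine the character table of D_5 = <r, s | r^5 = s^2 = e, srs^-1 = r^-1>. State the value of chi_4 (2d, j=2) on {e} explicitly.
Conjugacy classes: {e} of size 1, {r^1, r^4} of size 2, {r^2, r^3} of size 2, {s, sr, ..., sr^4} of size 5.
Character table:
  irrep \ class              {e} (size 1)  {r^1, r^4} (size 2)  {r^2, r^3} (size 2)  {s, sr, ..., sr^4} (size 5)
  chi_1 (triv)               1             1                    1                    1                          
  chi_2 (sign: r->1, s->-1)  1             1                    1                    -1                         
  chi_3 (2d, j=1)            2             -1/2 + sqrt(5)/2     -sqrt(5)/2 - 1/2     0                          
  chi_4 (2d, j=2)            2             -sqrt(5)/2 - 1/2     -1/2 + sqrt(5)/2     0                          

Spot check: chi_4 (2d, j=2) on {e} = 2.

Why: D_5 has order 2*5 = 10 with 4 conjugacy classes, hence 4 irreducibles. Sum of squared dims 1 + 1 + 4 + 4 = 10 = |G|. Linear characters come from the abelianisation; the 2-dimensional irreps have character r^k -> 2*cos(2*pi*j*k/5), reflections -> 0.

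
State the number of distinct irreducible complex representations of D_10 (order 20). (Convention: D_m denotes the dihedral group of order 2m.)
8

Explanation: The number of irreducible complex representations of a finite group equals its number of conjugacy classes. D_10 has 8 conjugacy classes (n/2 + 3 for n even), so D_10 (order 20) has exactly 8 irreducible complex representations.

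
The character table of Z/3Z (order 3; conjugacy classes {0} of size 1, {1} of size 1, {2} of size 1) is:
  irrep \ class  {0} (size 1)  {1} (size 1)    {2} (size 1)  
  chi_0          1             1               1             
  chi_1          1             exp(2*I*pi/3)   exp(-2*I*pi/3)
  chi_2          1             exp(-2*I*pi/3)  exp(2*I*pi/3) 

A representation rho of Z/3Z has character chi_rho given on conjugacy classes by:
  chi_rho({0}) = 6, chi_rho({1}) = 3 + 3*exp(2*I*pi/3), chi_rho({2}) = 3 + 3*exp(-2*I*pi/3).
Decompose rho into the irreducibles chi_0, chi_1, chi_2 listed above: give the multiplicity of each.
Multiplicities: chi_0: 3, chi_1: 3, chi_2: 0.

Justification: Use <chi_rho, chi> = (1/|G|) sum_C |C| * chi_rho(C) * conj(chi(C)) with |G| = 3 for each irreducible chi in the table:
  <chi_rho, chi_0> = (1/3)[1*(6)*conj(1) + 1*(3 + 3*exp(2*I*pi/3))*conj(1) + 1*(3 + 3*exp(-2*I*pi/3))*conj(1)]
      = (1/3)[(6) + (3 + 3*exp(2*I*pi/3)) + (3 + 3*exp(-2*I*pi/3))] = 9/3 = 3
  <chi_rho, chi_1> = (1/3)[1*(6)*conj(1) + 1*(3 + 3*exp(2*I*pi/3))*conj(exp(2*I*pi/3)) + 1*(3 + 3*exp(-2*I*pi/3))*conj(exp(-2*I*pi/3))]
      = (1/3)[(6) + (3 + 3*exp(-2*I*pi/3)) + (3 + 3*exp(2*I*pi/3))] = 9/3 = 3
  <chi_rho, chi_2> = (1/3)[1*(6)*conj(1) + 1*(3 + 3*exp(2*I*pi/3))*conj(exp(-2*I*pi/3)) + 1*(3 + 3*exp(-2*I*pi/3))*conj(exp(2*I*pi/3))]
      = (1/3)[(6) + (-3) + (-3)] = 0/3 = 0
(Exp terms are combined using exp(i*s)*conj(exp(i*t)) = exp(i*(s-t)), and sums of them are collapsed using the identity that for every m > 1 the m distinct m-th roots of unity sum to 0, e.g. 1 + exp(2*I*pi/3) + exp(-2*I*pi/3) = 0.)
Dimension check: dim(rho) = sum (mult * dim) = 3*1 + 3*1 + 0*1 = 6 = chi_rho(e) = 6.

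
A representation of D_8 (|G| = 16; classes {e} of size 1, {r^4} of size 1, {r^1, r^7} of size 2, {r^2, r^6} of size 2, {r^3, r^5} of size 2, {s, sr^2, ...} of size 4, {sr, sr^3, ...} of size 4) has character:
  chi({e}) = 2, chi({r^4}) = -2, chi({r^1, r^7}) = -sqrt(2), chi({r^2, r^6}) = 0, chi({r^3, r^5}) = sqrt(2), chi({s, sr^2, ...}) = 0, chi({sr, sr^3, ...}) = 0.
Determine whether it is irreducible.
Irreducible: <chi, chi> = 1.

Why: <chi, chi> = (1/|G|) sum_C |C| * |chi(C)|^2 = (1/16)[1*|2|^2 + 1*|-2|^2 + 2*|-sqrt(2)|^2 + 2*|0|^2 + 2*|sqrt(2)|^2 + 4*|0|^2 + 4*|0|^2]
  = (1/16)[(4) + (4) + (4) + (0) + (4) + (0) + (0)] = 16/16 = 1.
A character is irreducible iff <chi, chi> = 1, so this representation is irreducible.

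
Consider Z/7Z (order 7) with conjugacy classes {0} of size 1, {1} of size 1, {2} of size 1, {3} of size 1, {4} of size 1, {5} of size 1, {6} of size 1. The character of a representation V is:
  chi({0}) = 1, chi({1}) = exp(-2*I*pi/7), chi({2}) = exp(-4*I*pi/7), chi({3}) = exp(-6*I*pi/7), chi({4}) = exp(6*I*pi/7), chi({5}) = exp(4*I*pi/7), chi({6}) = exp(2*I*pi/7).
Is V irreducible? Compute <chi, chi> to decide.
Irreducible: <chi, chi> = 1.

Working: <chi, chi> = (1/|G|) sum_C |C| * |chi(C)|^2 = (1/7)[1*|1|^2 + 1*|exp(-2*I*pi/7)|^2 + 1*|exp(-4*I*pi/7)|^2 + 1*|exp(-6*I*pi/7)|^2 + 1*|exp(6*I*pi/7)|^2 + 1*|exp(4*I*pi/7)|^2 + 1*|exp(2*I*pi/7)|^2]
  = (1/7)[(1) + (1) + (1) + (1) + (1) + (1) + (1)] = 7/7 = 1.
(Exp terms are combined using exp(i*s)*conj(exp(i*t)) = exp(i*(s-t)), and sums of them are collapsed using the identity that for every m > 1 the m distinct m-th roots of unity sum to 0, e.g. 1 + exp(2*I*pi/3) + exp(-2*I*pi/3) = 0.)
A character is irreducible iff <chi, chi> = 1, so this representation is irreducible.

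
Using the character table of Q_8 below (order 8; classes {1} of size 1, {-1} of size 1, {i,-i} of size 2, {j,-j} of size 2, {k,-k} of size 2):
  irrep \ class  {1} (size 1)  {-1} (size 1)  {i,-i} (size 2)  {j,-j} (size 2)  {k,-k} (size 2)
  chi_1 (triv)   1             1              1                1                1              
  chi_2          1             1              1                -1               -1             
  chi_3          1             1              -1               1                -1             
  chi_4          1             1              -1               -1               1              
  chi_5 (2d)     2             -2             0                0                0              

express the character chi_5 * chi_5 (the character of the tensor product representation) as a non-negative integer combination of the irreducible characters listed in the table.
chi_5 tensor chi_5 = chi_1 + chi_2 + chi_3 + chi_4 (all other irreducibles have multiplicity 0).

Explanation: The character of a tensor product is the pointwise product (chi_5 * chi_5)(C) = chi_5(C) * chi_5(C):
  {1}: (2)*(2), {-1}: (-2)*(-2), {i,-i}: (0)*(0), {j,-j}: (0)*(0), {k,-k}: (0)*(0)
so (chi_5 * chi_5) takes values
  {1} -> 4, {-1} -> 4, {i,-i} -> 0, {j,-j} -> 0, {k,-k} -> 0.
Now take the inner product of this character with each irreducible chi from the table, <chi_5*chi_5, chi> = (1/8) sum_C |C| (chi_5*chi_5)(C) conj(chi(C)):
  <chi_5*chi_5, chi_1> = (1/8)[1*(4)*conj(1) + 1*(4)*conj(1) + 2*(0)*conj(1) + 2*(0)*conj(1) + 2*(0)*conj(1)]
      = (1/8)[(4) + (4) + (0) + (0) + (0)] = 8/8 = 1
  <chi_5*chi_5, chi_2> = (1/8)[1*(4)*conj(1) + 1*(4)*conj(1) + 2*(0)*conj(1) + 2*(0)*conj(-1) + 2*(0)*conj(-1)]
      = (1/8)[(4) + (4) + (0) + (0) + (0)] = 8/8 = 1
  <chi_5*chi_5, chi_3> = (1/8)[1*(4)*conj(1) + 1*(4)*conj(1) + 2*(0)*conj(-1) + 2*(0)*conj(1) + 2*(0)*conj(-1)]
      = (1/8)[(4) + (4) + (0) + (0) + (0)] = 8/8 = 1
  <chi_5*chi_5, chi_4> = (1/8)[1*(4)*conj(1) + 1*(4)*conj(1) + 2*(0)*conj(-1) + 2*(0)*conj(-1) + 2*(0)*conj(1)]
      = (1/8)[(4) + (4) + (0) + (0) + (0)] = 8/8 = 1
  <chi_5*chi_5, chi_5> = (1/8)[1*(4)*conj(2) + 1*(4)*conj(-2) + 2*(0)*conj(0) + 2*(0)*conj(0) + 2*(0)*conj(0)]
      = (1/8)[(8) + (-8) + (0) + (0) + (0)] = 0/8 = 0
Hence the multiplicities are chi_1: 1, chi_2: 1, chi_3: 1, chi_4: 1. Dimension check: dim(chi_5)*dim(chi_5) = 2*2 = 4 and sum (mult * dim) = 1*1 + 1*1 + 1*1 + 1*1 = 4.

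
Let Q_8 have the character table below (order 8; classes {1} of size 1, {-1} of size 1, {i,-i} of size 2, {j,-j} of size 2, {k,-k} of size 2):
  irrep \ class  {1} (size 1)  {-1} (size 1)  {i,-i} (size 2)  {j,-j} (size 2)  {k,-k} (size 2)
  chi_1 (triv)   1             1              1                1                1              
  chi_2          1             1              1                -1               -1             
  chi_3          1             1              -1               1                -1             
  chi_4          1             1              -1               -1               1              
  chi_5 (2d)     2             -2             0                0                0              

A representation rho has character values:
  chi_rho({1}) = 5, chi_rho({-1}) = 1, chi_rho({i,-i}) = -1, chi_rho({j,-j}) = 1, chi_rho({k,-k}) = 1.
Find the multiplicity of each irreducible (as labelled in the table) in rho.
Multiplicities: chi_1: 1, chi_2: 0, chi_3: 1, chi_4: 1, chi_5: 1.

Derivation: Use <chi_rho, chi> = (1/|G|) sum_C |C| * chi_rho(C) * conj(chi(C)) with |G| = 8 for each irreducible chi in the table:
  <chi_rho, chi_1> = (1/8)[1*(5)*conj(1) + 1*(1)*conj(1) + 2*(-1)*conj(1) + 2*(1)*conj(1) + 2*(1)*conj(1)]
      = (1/8)[(5) + (1) + (-2) + (2) + (2)] = 8/8 = 1
  <chi_rho, chi_2> = (1/8)[1*(5)*conj(1) + 1*(1)*conj(1) + 2*(-1)*conj(1) + 2*(1)*conj(-1) + 2*(1)*conj(-1)]
      = (1/8)[(5) + (1) + (-2) + (-2) + (-2)] = 0/8 = 0
  <chi_rho, chi_3> = (1/8)[1*(5)*conj(1) + 1*(1)*conj(1) + 2*(-1)*conj(-1) + 2*(1)*conj(1) + 2*(1)*conj(-1)]
      = (1/8)[(5) + (1) + (2) + (2) + (-2)] = 8/8 = 1
  <chi_rho, chi_4> = (1/8)[1*(5)*conj(1) + 1*(1)*conj(1) + 2*(-1)*conj(-1) + 2*(1)*conj(-1) + 2*(1)*conj(1)]
      = (1/8)[(5) + (1) + (2) + (-2) + (2)] = 8/8 = 1
  <chi_rho, chi_5> = (1/8)[1*(5)*conj(2) + 1*(1)*conj(-2) + 2*(-1)*conj(0) + 2*(1)*conj(0) + 2*(1)*conj(0)]
      = (1/8)[(10) + (-2) + (0) + (0) + (0)] = 8/8 = 1
Dimension check: dim(rho) = sum (mult * dim) = 1*1 + 0*1 + 1*1 + 1*1 + 1*2 = 5 = chi_rho(e) = 5.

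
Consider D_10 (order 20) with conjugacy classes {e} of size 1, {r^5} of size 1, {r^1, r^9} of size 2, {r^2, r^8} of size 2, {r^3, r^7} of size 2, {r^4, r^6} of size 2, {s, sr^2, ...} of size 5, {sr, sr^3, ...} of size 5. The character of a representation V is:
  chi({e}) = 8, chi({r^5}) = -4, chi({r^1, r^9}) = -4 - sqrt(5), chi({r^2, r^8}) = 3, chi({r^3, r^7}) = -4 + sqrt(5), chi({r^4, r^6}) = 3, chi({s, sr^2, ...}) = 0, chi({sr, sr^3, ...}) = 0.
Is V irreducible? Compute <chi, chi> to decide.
Not irreducible (reducible): <chi, chi> = 10 > 1.

Explanation: <chi, chi> = (1/|G|) sum_C |C| * |chi(C)|^2 = (1/20)[1*|8|^2 + 1*|-4|^2 + 2*|-4 - sqrt(5)|^2 + 2*|3|^2 + 2*|-4 + sqrt(5)|^2 + 2*|3|^2 + 5*|0|^2 + 5*|0|^2]
  = (1/20)[(64) + (16) + (16*sqrt(5) + 42) + (18) + (42 - 16*sqrt(5)) + (18) + (0) + (0)] = 200/20 = 10.
A character is irreducible iff <chi, chi> = 1, so this representation is reducible.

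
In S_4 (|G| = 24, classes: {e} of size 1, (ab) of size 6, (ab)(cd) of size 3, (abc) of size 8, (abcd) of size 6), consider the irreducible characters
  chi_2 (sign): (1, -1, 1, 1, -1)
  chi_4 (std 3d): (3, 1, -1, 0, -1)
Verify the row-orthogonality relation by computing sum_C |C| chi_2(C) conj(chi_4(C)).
Sum = 0; so <chi_2, chi_4> = 0 (distinct irreducibles are orthogonal).

Proof sketch: Compute term by term over conjugacy classes (|C| * chi_2(C) * conj(chi_4(C))):
  1*(1)*conj(3) + 6*(-1)*conj(1) + 3*(1)*conj(-1) + 8*(1)*conj(0) + 6*(-1)*conj(-1)
  = (3) + (-6) + (-3) + (0) + (6)
  = 0.
Dividing by |G| = 24 gives 0/24 = 0, matching the row-orthogonality relation <chi_2, chi_4> = [chi_2 = chi_4].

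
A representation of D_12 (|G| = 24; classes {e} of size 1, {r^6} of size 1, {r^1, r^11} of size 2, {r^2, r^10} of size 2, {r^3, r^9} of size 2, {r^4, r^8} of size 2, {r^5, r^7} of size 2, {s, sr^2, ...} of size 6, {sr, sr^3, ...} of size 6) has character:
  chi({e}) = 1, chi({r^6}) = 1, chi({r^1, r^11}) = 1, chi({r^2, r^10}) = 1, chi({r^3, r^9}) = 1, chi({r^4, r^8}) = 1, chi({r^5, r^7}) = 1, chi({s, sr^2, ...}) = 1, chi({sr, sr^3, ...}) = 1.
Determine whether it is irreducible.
Irreducible: <chi, chi> = 1.

Reasoning: <chi, chi> = (1/|G|) sum_C |C| * |chi(C)|^2 = (1/24)[1*|1|^2 + 1*|1|^2 + 2*|1|^2 + 2*|1|^2 + 2*|1|^2 + 2*|1|^2 + 2*|1|^2 + 6*|1|^2 + 6*|1|^2]
  = (1/24)[(1) + (1) + (2) + (2) + (2) + (2) + (2) + (6) + (6)] = 24/24 = 1.
A character is irreducible iff <chi, chi> = 1, so this representation is irreducible.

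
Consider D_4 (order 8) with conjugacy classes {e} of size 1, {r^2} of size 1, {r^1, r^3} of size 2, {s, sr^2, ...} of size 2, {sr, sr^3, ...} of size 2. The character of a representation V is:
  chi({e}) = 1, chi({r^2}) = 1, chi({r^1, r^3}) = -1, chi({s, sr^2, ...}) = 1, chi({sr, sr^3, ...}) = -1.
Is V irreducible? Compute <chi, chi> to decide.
Irreducible: <chi, chi> = 1.

Explanation: <chi, chi> = (1/|G|) sum_C |C| * |chi(C)|^2 = (1/8)[1*|1|^2 + 1*|1|^2 + 2*|-1|^2 + 2*|1|^2 + 2*|-1|^2]
  = (1/8)[(1) + (1) + (2) + (2) + (2)] = 8/8 = 1.
A character is irreducible iff <chi, chi> = 1, so this representation is irreducible.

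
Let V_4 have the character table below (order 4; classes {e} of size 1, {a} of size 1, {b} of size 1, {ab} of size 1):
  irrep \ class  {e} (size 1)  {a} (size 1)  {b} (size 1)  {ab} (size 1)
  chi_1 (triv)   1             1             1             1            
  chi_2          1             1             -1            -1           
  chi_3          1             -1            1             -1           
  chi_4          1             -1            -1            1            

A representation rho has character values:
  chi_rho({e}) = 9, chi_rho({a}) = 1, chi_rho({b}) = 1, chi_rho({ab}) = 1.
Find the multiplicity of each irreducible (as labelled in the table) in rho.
Multiplicities: chi_1: 3, chi_2: 2, chi_3: 2, chi_4: 2.

Why: Use <chi_rho, chi> = (1/|G|) sum_C |C| * chi_rho(C) * conj(chi(C)) with |G| = 4 for each irreducible chi in the table:
  <chi_rho, chi_1> = (1/4)[1*(9)*conj(1) + 1*(1)*conj(1) + 1*(1)*conj(1) + 1*(1)*conj(1)]
      = (1/4)[(9) + (1) + (1) + (1)] = 12/4 = 3
  <chi_rho, chi_2> = (1/4)[1*(9)*conj(1) + 1*(1)*conj(1) + 1*(1)*conj(-1) + 1*(1)*conj(-1)]
      = (1/4)[(9) + (1) + (-1) + (-1)] = 8/4 = 2
  <chi_rho, chi_3> = (1/4)[1*(9)*conj(1) + 1*(1)*conj(-1) + 1*(1)*conj(1) + 1*(1)*conj(-1)]
      = (1/4)[(9) + (-1) + (1) + (-1)] = 8/4 = 2
  <chi_rho, chi_4> = (1/4)[1*(9)*conj(1) + 1*(1)*conj(-1) + 1*(1)*conj(-1) + 1*(1)*conj(1)]
      = (1/4)[(9) + (-1) + (-1) + (1)] = 8/4 = 2
Dimension check: dim(rho) = sum (mult * dim) = 3*1 + 2*1 + 2*1 + 2*1 = 9 = chi_rho(e) = 9.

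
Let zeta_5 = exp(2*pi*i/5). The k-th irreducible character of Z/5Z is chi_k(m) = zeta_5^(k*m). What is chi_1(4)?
chi_1(4) = zeta_5^4 = exp(-2*I*pi/5)

Derivation: chi_1(4) = zeta_5^(1*4) = zeta_5^4. Since zeta_5^5 = 1, this equals zeta_5^4 = exp(2*pi*i*4/5) = exp(-2*I*pi/5).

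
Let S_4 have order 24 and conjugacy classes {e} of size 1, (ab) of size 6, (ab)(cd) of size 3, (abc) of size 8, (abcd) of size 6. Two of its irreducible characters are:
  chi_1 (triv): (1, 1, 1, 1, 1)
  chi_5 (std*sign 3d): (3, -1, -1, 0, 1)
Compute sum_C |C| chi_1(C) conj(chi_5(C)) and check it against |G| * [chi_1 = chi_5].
Sum = 0; so <chi_1, chi_5> = 0 (distinct irreducibles are orthogonal).

Argument: Compute term by term over conjugacy classes (|C| * chi_1(C) * conj(chi_5(C))):
  1*(1)*conj(3) + 6*(1)*conj(-1) + 3*(1)*conj(-1) + 8*(1)*conj(0) + 6*(1)*conj(1)
  = (3) + (-6) + (-3) + (0) + (6)
  = 0.
Dividing by |G| = 24 gives 0/24 = 0, matching the row-orthogonality relation <chi_1, chi_5> = [chi_1 = chi_5].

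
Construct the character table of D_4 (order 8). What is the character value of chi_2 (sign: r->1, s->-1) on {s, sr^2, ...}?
Conjugacy classes: {e} of size 1, {r^2} of size 1, {r^1, r^3} of size 2, {s, sr^2, ...} of size 2, {sr, sr^3, ...} of size 2.
Character table:
  irrep \ class              {e} (size 1)  {r^2} (size 1)  {r^1, r^3} (size 2)  {s, sr^2, ...} (size 2)  {sr, sr^3, ...} (size 2)
  chi_1 (triv)               1             1               1                    1                        1                       
  chi_2 (sign: r->1, s->-1)  1             1               1                    -1                       -1                      
  chi_3 (r->-1, s->1)        1             1               -1                   1                        -1                      
  chi_4 (r->-1, s->-1)       1             1               -1                   -1                       1                       
  chi_5 (2d, j=1)            2             -2              0                    0                        0                       

Spot check: chi_2 (sign: r->1, s->-1) on {s, sr^2, ...} = -1.

Explanation: D_4 has order 2*4 = 8 with 5 conjugacy classes, hence 5 irreducibles. Sum of squared dims 1 + 1 + 1 + 1 + 4 = 8 = |G|. Linear characters come from the abelianisation; the 2-dimensional irreps have character r^k -> 2*cos(2*pi*j*k/4), reflections -> 0.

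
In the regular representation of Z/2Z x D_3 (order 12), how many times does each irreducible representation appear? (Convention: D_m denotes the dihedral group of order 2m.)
Each irreducible V_i of dimension d_i appears with multiplicity d_i, i.e. rho_reg = (direct sum over all irreducibles V_i) d_i V_i. The irreducible dimensions for Z/2Z x D_3 are 1, 1, 1, 1, 2, 2: 4 irreducibles of dimension 1, each with multiplicity 1; 2 irreducibles of dimension 2, each with multiplicity 2. Total dimension 4*1*1 + 2*2*2 = 12 = |G|.

Justification: General theorem: in the regular representation of a finite group G, each irreducible appears with multiplicity equal to its dimension. Check: dim(rho_reg) = sum d_i^2 = 1 + 1 + 1 + 1 + 4 + 4 = 12 = |G|.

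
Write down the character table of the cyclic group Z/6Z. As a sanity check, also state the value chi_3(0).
Character table of Z/6Z (irreps indexed chi_0,...,chi_5 with chi_k(m) = zeta_6^(k*m), zeta_6 = exp(2*pi*i/6)):
  irrep \ class  {0} (size 1)  {1} (size 1)    {2} (size 1)    {3} (size 1)  {4} (size 1)    {5} (size 1)  
  chi_0          1             1               1               1             1               1             
  chi_1          1             exp(I*pi/3)     exp(2*I*pi/3)   -1            exp(-2*I*pi/3)  exp(-I*pi/3)  
  chi_2          1             exp(2*I*pi/3)   exp(-2*I*pi/3)  1             exp(2*I*pi/3)   exp(-2*I*pi/3)
  chi_3          1             -1              1               -1            1               -1            
  chi_4          1             exp(-2*I*pi/3)  exp(2*I*pi/3)   1             exp(-2*I*pi/3)  exp(2*I*pi/3) 
  chi_5          1             exp(-I*pi/3)    exp(-2*I*pi/3)  -1            exp(2*I*pi/3)   exp(I*pi/3)   

Spot check: chi_3(0) = zeta_6^(3*0) = zeta_6^0 = 1.

Reasoning: Z/6Z is abelian, so all 6 irreducible complex representations are 1-dimensional. They are given by chi_k(m) = zeta_6^(k*m) for k = 0,...,5. Row orthogonality: sum_m chi_k(m) conj(chi_l(m)) = 6 * [k = l].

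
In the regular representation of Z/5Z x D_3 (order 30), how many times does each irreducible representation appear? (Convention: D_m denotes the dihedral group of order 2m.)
Each irreducible V_i of dimension d_i appears with multiplicity d_i, i.e. rho_reg = (direct sum over all irreducibles V_i) d_i V_i. The irreducible dimensions for Z/5Z x D_3 are 1, 1, 1, 1, 1, 1, 1, 1, 1, 1, 2, 2, 2, 2, 2: 10 irreducibles of dimension 1, each with multiplicity 1; 5 irreducibles of dimension 2, each with multiplicity 2. Total dimension 10*1*1 + 5*2*2 = 30 = |G|.

Justification: General theorem: in the regular representation of a finite group G, each irreducible appears with multiplicity equal to its dimension. Check: dim(rho_reg) = sum d_i^2 = 1 + 1 + 1 + 1 + 1 + 1 + 1 + 1 + 1 + 1 + 4 + 4 + 4 + 4 + 4 = 30 = |G|.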